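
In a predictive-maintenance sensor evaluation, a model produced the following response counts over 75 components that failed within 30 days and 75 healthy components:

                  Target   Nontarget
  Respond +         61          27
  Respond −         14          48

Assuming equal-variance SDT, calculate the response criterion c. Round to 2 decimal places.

c = -0.27

H = 61/75 = 0.8133
FA = 27/75 = 0.3600
z(H) = z(0.8133) = 0.8901
z(FA) = z(0.3600) = -0.3585
c = −½·[z(H) + z(FA)] = −0.5 × (0.8901 + (-0.3585)) = -0.2658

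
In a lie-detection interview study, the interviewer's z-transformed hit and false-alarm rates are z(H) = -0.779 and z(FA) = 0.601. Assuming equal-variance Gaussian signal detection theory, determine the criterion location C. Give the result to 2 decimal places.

C = 0.09

c = −½·[z(H) + z(FA)] = −½·(-0.779 + 0.601) = 0.089
c > 0: the interviewer has a conservative response bias.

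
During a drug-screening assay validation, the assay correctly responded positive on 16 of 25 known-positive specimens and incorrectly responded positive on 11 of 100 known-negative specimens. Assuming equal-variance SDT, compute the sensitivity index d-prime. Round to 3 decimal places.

H = 16/25 = 0.6400
FA = 11/100 = 0.1100
Φ⁻¹(H) = Φ⁻¹(0.6400) = 0.3585
Φ⁻¹(FA) = Φ⁻¹(0.1100) = -1.2265
d' = z(H) − z(FA) = 0.3585 − (-1.2265) = 1.5850

d-prime = 1.585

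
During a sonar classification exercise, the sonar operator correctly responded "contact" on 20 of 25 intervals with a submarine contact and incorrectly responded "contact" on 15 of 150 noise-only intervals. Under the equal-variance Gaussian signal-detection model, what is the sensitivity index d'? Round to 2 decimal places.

H = 20/25 = 0.8000
FA = 15/150 = 0.1000
z(H) = 0.8416
z(FA) = -1.2816
d' = z(H) − z(FA) = 0.8416 − (-1.2816) = 2.1232

d' = 2.12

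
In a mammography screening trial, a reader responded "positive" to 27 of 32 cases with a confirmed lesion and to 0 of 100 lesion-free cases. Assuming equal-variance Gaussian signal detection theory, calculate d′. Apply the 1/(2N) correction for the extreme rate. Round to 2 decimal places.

The false-alarm rate is 0/100 = 0, so apply the 1/(2N) correction: FA → 1/(2·100) = 0.00500.
z(H) = z(0.84375) = 1.010
z(FA) = z(0.00500) = -2.576
d' = 1.010 − (-2.576) = 3.586

d′ = 3.59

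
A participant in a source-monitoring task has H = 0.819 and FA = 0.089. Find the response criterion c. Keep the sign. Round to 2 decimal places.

c = 0.22

z(0.819) = 0.912, z(0.089) = -1.347
c = −½·[z(H) + z(FA)] = −0.5 × (0.912 + (-1.347)) = 0.2175
c > 0: the participant has a conservative response bias.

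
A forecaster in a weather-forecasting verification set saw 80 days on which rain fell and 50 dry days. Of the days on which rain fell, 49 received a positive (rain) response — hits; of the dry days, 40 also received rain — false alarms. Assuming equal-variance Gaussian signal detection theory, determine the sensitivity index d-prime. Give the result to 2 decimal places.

d-prime = -0.56

H = 49/80 = 0.6125
FA = 40/50 = 0.8000
z(H) = z(0.6125) = 0.286
z(FA) = z(0.8000) = 0.842
d' = z(H) − z(FA) = 0.286 − 0.842 = -0.556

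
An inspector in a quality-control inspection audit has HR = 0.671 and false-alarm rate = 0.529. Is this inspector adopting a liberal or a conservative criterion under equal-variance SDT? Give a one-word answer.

z(H) = 0.443, z(FA) = 0.073
c = −½·(z(H) + z(FA)) = -0.258
c < 0 → liberal criterion (biased toward responding “yes”).

liberal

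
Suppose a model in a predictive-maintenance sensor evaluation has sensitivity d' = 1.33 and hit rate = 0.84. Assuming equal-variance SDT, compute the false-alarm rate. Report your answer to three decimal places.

false-alarm rate = 0.369

z(hit rate) = z(0.84) = 0.9945
z(FA) = z(H) − d' = 0.9945 − 1.33 = -0.3355
false-alarm rate = Φ(-0.3355) = 0.3686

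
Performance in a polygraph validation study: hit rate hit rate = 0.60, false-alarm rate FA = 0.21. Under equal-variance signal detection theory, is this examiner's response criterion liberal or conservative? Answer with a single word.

z(H) = 0.253, z(FA) = -0.806
c = −½·(z(H) + z(FA)) = 0.2765
c > 0 → conservative criterion (biased toward responding “no”).

conservative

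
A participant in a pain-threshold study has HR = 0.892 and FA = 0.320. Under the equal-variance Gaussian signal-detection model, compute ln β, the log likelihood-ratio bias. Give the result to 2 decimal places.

ln β = -0.66

z(H) = 1.237
z(FA) = -0.468
ln β = −½·[z(H)² − z(FA)²] = −0.5 × (1.530 − 0.219) = -0.6555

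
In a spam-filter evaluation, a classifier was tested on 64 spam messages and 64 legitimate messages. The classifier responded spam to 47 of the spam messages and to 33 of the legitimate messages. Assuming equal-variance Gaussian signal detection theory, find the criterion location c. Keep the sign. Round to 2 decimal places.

c = -0.33

H = 47/64 = 0.7344
FA = 33/64 = 0.5156
Φ⁻¹(H) = 0.626
Φ⁻¹(FA) = 0.039
c = −½·[z(H) + z(FA)] = −0.5 × (0.626 + 0.039) = -0.3325
c < 0: the classifier has a liberal response bias.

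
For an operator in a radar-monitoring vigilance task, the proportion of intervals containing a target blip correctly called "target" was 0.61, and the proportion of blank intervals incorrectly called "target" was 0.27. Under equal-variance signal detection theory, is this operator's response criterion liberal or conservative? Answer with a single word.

conservative

z(H) = 0.279, z(FA) = -0.613
c = −½·(z(H) + z(FA)) = 0.167
c > 0 → conservative criterion (biased toward responding “no”).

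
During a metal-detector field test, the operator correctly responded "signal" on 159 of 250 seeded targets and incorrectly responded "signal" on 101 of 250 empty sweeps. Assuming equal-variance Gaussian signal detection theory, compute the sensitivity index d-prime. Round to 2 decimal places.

H = 159/250 = 0.6360
FA = 101/250 = 0.4040
z(H) = 0.3478
z(FA) = -0.2430
d' = z(H) − z(FA) = 0.3478 − (-0.2430) = 0.5908

d-prime = 0.59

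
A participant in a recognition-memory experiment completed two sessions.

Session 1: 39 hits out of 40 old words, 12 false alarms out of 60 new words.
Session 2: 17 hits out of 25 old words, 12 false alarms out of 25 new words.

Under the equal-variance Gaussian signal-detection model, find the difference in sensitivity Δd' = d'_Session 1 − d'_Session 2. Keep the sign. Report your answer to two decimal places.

Δd' = 2.28

Session 1: z(0.9750) = 1.960, z(0.2000) = -0.842, d' = 2.802
Session 2: z(0.6800) = 0.468, z(0.4800) = -0.050, d' = 0.518
Δd' = d'_Session 1 − d'_Session 2 = 2.802 − 0.518 = 2.284
Session 1 has the higher sensitivity.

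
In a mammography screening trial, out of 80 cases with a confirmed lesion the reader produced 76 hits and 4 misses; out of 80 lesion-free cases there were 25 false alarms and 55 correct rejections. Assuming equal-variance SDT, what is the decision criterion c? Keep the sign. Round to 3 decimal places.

c = -0.578

H = 76/80 = 0.9500
FA = 25/80 = 0.3125
z(H) = 1.6449
z(FA) = -0.4888
c = −½·[z(H) + z(FA)] = −0.5 × (1.6449 + (-0.4888)) = -0.57805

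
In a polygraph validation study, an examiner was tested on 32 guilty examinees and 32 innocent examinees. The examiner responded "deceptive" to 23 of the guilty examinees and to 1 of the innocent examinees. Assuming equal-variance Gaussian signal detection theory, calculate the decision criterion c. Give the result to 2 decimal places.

c = 0.64

H = 23/32 = 0.7188
FA = 1/32 = 0.0312
z(H) = 0.579
z(FA) = -1.863
c = −½·[z(H) + z(FA)] = −0.5 × (0.579 + (-1.863)) = 0.642
c > 0: the examiner has a conservative response bias.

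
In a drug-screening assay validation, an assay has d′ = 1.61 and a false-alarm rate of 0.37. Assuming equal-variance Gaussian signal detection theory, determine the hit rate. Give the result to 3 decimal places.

z(false-alarm rate) = z(0.37) = -0.3319
z(H) = z(FA) + d' = -0.3319 + 1.61 = 1.2781
hit rate = Φ(1.2781) = 0.8994

hit rate = 0.899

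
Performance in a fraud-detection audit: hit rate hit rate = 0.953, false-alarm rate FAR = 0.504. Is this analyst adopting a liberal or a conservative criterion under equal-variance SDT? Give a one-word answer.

liberal

z(H) = 1.675, z(FA) = 0.010
c = −½·(z(H) + z(FA)) = -0.8425
c < 0 → liberal criterion (biased toward responding “yes”).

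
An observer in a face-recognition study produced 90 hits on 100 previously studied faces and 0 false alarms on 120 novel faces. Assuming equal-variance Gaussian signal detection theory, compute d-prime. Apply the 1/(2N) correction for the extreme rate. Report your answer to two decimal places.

The false-alarm rate is 0/120 = 0, so apply the 1/(2N) correction: FA → 1/(2·120) = 0.00417.
z(H) = z(0.90000) = 1.282
z(FA) = z(0.00417) = -2.638
d' = 1.282 − (-2.638) = 3.920

d-prime = 3.92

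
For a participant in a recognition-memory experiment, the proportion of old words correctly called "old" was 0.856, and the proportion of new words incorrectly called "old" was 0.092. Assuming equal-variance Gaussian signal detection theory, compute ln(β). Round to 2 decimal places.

Φ⁻¹(H) = 1.063
Φ⁻¹(FA) = -1.329
ln β = −½·[z(H)² − z(FA)²] = −0.5 × (1.130 − 1.766) = 0.318

ln β = 0.32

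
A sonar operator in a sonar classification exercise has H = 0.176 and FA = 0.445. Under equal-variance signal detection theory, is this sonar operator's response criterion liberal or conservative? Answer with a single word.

conservative

z(H) = -0.931, z(FA) = -0.138
c = −½·(z(H) + z(FA)) = 0.5345
c > 0 → conservative criterion (biased toward responding “no”).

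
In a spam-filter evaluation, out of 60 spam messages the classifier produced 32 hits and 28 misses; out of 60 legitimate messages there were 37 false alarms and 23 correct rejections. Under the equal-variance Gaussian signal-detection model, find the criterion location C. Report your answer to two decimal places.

C = -0.19

H = 32/60 = 0.5333
FA = 37/60 = 0.6167
z(H) = z(0.5333) = 0.0836
z(FA) = z(0.6167) = 0.2968
c = −½·[z(H) + z(FA)] = −0.5 × (0.0836 + 0.2968) = -0.1902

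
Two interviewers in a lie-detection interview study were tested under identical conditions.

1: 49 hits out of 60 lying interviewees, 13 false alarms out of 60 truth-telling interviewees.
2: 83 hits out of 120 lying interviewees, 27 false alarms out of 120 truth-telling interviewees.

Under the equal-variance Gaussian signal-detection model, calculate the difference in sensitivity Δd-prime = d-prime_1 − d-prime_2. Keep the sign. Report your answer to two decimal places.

1: z(0.8167) = 0.903, z(0.2167) = -0.783, d' = 1.686
2: z(0.6917) = 0.501, z(0.2250) = -0.755, d' = 1.256
Δd' = d'_1 − d'_2 = 1.686 − 1.256 = 0.430
1 has the higher sensitivity.

Δd-prime = 0.43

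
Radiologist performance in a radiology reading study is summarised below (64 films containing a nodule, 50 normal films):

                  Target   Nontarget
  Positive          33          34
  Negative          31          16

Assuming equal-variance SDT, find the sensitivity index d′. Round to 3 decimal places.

H = 33/64 = 0.5156
FA = 34/50 = 0.6800
Φ⁻¹(H) = Φ⁻¹(0.5156) = 0.0391
Φ⁻¹(FA) = Φ⁻¹(0.6800) = 0.4677
d' = z(H) − z(FA) = 0.0391 − 0.4677 = -0.4286

d′ = -0.429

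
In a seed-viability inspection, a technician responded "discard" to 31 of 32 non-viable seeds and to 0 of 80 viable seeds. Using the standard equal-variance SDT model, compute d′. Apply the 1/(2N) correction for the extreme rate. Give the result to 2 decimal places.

The false-alarm rate is 0/80 = 0, so apply the 1/(2N) correction: FA → 1/(2·80) = 0.00625.
z(H) = z(0.96875) = 1.863
z(FA) = z(0.00625) = -2.498
d' = 1.863 − (-2.498) = 4.361

d′ = 4.36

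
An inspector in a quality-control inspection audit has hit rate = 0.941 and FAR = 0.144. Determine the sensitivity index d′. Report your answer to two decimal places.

d′ = 2.63

Φ⁻¹(H) = Φ⁻¹(0.941) = 1.563
Φ⁻¹(FA) = Φ⁻¹(0.144) = -1.063
d' = z(H) − z(FA) = 1.563 − (-1.063) = 2.626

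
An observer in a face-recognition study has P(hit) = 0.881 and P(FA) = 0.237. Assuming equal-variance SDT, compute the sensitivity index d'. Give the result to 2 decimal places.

d' = 1.90

z(H) = z(0.881) = 1.180
z(FA) = z(0.237) = -0.716
d' = z(H) − z(FA) = 1.180 − (-0.716) = 1.896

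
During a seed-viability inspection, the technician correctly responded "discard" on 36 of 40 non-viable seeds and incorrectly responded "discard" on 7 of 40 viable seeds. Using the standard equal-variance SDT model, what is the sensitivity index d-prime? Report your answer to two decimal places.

d-prime = 2.22

H = 36/40 = 0.9000
FA = 7/40 = 0.1750
Φ⁻¹(H) = 1.282
Φ⁻¹(FA) = -0.935
d' = z(H) − z(FA) = 1.282 − (-0.935) = 2.217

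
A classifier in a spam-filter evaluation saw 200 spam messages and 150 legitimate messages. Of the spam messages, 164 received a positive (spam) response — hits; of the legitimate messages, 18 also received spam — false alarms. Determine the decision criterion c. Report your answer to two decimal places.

c = 0.13

H = 164/200 = 0.8200
FA = 18/150 = 0.1200
z(0.8200) = 0.915, z(0.1200) = -1.175
c = −½·[z(H) + z(FA)] = −0.5 × (0.915 + (-1.175)) = 0.130
c > 0: the classifier has a conservative response bias.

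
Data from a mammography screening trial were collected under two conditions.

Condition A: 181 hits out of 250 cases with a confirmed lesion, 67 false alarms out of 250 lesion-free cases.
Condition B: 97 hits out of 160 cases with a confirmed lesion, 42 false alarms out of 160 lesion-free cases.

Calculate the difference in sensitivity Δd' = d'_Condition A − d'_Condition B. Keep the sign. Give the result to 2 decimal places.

Δd' = 0.31

Condition A: z(0.7240) = 0.595, z(0.2680) = -0.619, d' = 1.214
Condition B: z(0.6062) = 0.269, z(0.2625) = -0.636, d' = 0.905
Δd' = d'_Condition A − d'_Condition B = 1.214 − 0.905 = 0.309
Condition A has the higher sensitivity.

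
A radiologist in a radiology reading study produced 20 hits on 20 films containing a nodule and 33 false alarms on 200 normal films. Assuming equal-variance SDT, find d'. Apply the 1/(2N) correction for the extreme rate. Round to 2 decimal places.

The hit rate is 20/20 = 1, so apply the 1/(2N) correction: H → 1 − 1/(2·20) = 0.97500.
z(H) = z(0.97500) = 1.960
z(FA) = z(0.16500) = -0.974
d' = 1.960 − (-0.974) = 2.934

d' = 2.93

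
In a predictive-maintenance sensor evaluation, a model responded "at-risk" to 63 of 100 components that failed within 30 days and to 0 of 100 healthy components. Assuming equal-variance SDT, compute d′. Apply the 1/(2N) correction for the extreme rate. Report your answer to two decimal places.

The false-alarm rate is 0/100 = 0, so apply the 1/(2N) correction: FA → 1/(2·100) = 0.00500.
z(H) = z(0.63000) = 0.332
z(FA) = z(0.00500) = -2.576
d' = 0.332 − (-2.576) = 2.908

d′ = 2.91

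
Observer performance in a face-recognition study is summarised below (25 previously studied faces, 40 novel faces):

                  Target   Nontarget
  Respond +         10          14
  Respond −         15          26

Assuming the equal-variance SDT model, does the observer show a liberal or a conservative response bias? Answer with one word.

conservative

z(H) = -0.253, z(FA) = -0.385
c = −½·(z(H) + z(FA)) = 0.319
c > 0 → conservative criterion (biased toward responding “no”).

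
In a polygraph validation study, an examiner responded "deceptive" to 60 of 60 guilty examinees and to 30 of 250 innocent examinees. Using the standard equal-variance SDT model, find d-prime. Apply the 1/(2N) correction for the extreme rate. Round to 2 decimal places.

The hit rate is 60/60 = 1, so apply the 1/(2N) correction: H → 1 − 1/(2·60) = 0.99167.
z(H) = z(0.99167) = 2.394
z(FA) = z(0.12000) = -1.175
d' = 2.394 − (-1.175) = 3.569

d-prime = 3.57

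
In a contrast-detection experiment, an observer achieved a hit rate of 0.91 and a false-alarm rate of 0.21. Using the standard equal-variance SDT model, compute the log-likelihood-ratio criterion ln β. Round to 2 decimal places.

ln β = -0.57

z(H) = z(0.91) = 1.341
z(FA) = z(0.21) = -0.806
ln β = −½·[z(H)² − z(FA)²] = −0.5 × (1.798 − 0.650) = -0.574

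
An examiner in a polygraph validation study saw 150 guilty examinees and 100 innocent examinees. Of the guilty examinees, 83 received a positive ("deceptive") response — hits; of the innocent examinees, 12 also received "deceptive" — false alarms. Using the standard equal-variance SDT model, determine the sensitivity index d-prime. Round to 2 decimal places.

d-prime = 1.31

H = 83/150 = 0.5533
FA = 12/100 = 0.1200
Φ⁻¹(H) = 0.1340
Φ⁻¹(FA) = -1.1750
d' = z(H) − z(FA) = 0.1340 − (-1.1750) = 1.3090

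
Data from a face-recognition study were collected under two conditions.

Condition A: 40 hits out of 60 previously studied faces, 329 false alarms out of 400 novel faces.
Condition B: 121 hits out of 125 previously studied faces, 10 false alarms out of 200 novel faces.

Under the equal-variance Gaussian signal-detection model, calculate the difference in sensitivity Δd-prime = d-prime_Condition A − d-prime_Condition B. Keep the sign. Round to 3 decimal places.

Condition A: z(0.6667) = 0.4308, z(0.8225) = 0.9249, d' = -0.4941
Condition B: z(0.9680) = 1.8522, z(0.0500) = -1.6449, d' = 3.4971
Δd' = d'_Condition A − d'_Condition B = -0.4941 − 3.4971 = -3.9912
Condition B has the higher sensitivity.

Δd-prime = -3.991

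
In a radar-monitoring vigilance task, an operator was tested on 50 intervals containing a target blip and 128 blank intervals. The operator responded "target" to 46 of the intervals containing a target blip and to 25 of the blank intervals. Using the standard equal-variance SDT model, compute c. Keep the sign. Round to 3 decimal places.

c = -0.273

H = 46/50 = 0.9200
FA = 25/128 = 0.1953
z(H) = z(0.9200) = 1.4051
z(FA) = z(0.1953) = -0.8585
c = −½·[z(H) + z(FA)] = −0.5 × (1.4051 + (-0.8585)) = -0.2733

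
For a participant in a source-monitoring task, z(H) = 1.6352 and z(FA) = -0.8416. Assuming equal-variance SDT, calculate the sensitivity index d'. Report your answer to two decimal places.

d' = z(H) − z(FA) = 1.6352 − (-0.8416) = 2.4768

d' = 2.48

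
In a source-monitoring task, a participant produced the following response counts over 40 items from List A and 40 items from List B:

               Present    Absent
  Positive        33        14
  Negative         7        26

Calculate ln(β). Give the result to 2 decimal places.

ln β = -0.36

H = 33/40 = 0.8250
FA = 14/40 = 0.3500
z(H) = z(0.8250) = 0.935
z(FA) = z(0.3500) = -0.385
ln β = −½·[z(H)² − z(FA)²] = −0.5 × (0.874 − 0.148) = -0.363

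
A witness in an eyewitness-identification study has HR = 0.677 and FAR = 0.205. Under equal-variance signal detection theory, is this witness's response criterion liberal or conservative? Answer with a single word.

z(H) = 0.459, z(FA) = -0.824
c = −½·(z(H) + z(FA)) = 0.1825
c > 0 → conservative criterion (biased toward responding “no”).

conservative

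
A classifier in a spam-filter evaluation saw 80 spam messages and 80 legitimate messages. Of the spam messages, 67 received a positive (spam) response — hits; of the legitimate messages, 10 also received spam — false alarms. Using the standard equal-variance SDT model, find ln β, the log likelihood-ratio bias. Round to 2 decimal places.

ln β = 0.18

H = 67/80 = 0.8375
FA = 10/80 = 0.1250
z(0.8375) = 0.984, z(0.1250) = -1.150
ln β = −½·[z(H)² − z(FA)²] = −0.5 × (0.968 − 1.323) = 0.1775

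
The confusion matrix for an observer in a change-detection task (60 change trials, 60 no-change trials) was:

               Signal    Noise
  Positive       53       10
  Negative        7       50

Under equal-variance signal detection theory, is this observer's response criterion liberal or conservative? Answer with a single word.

z(H) = 1.192, z(FA) = -0.967
c = −½·(z(H) + z(FA)) = -0.1125
c < 0 → liberal criterion (biased toward responding “yes”).

liberal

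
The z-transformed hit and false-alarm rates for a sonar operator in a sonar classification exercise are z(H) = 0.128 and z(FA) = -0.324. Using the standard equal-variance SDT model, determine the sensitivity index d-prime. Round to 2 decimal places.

d' = z(H) − z(FA) = 0.128 − (-0.324) = 0.452

d-prime = 0.45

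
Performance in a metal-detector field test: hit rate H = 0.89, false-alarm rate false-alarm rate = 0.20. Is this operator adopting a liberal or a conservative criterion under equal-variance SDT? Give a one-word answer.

liberal

z(H) = 1.227, z(FA) = -0.842
c = −½·(z(H) + z(FA)) = -0.1925
c < 0 → liberal criterion (biased toward responding “yes”).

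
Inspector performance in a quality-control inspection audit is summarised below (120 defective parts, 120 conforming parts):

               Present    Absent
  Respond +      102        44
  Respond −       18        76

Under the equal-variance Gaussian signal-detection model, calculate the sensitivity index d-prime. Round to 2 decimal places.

d-prime = 1.38

H = 102/120 = 0.8500
FA = 44/120 = 0.3667
z(H) = z(0.8500) = 1.036
z(FA) = z(0.3667) = -0.341
d' = z(H) − z(FA) = 1.036 − (-0.341) = 1.377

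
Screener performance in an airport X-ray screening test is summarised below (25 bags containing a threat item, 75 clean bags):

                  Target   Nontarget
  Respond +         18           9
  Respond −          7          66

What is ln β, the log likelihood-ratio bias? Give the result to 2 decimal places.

H = 18/25 = 0.7200
FA = 9/75 = 0.1200
z(H) = z(0.7200) = 0.583
z(FA) = z(0.1200) = -1.175
ln β = −½·[z(H)² − z(FA)²] = −0.5 × (0.340 − 1.381) = 0.5205

ln β = 0.52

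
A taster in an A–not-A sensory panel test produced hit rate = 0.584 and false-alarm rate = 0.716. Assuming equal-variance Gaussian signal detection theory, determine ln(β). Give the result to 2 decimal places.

z(H) = z(0.584) = 0.212
z(FA) = z(0.716) = 0.571
ln β = −½·[z(H)² − z(FA)²] = −0.5 × (0.045 − 0.326) = 0.1405

ln β = 0.14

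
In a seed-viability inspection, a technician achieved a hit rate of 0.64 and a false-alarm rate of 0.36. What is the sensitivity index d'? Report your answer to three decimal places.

Φ⁻¹(H) = Φ⁻¹(0.64) = 0.3585
Φ⁻¹(FA) = Φ⁻¹(0.36) = -0.3585
d' = z(H) − z(FA) = 0.3585 − (-0.3585) = 0.7170

d' = 0.717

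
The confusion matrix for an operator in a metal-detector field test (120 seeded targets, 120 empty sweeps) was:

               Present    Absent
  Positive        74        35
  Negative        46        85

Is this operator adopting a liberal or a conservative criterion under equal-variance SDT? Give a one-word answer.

z(H) = 0.297, z(FA) = -0.549
c = −½·(z(H) + z(FA)) = 0.126
c > 0 → conservative criterion (biased toward responding “no”).

conservative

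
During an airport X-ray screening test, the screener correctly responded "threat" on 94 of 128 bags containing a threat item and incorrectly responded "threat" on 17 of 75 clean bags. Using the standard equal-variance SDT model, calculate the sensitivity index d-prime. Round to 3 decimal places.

H = 94/128 = 0.7344
FA = 17/75 = 0.2267
z(H) = z(0.7344) = 0.6262
z(FA) = z(0.2267) = -0.7498
d' = z(H) − z(FA) = 0.6262 − (-0.7498) = 1.3760

d-prime = 1.376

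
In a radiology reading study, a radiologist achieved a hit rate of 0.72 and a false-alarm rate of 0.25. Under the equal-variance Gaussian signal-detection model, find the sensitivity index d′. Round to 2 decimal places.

z(H) = z(0.72) = 0.5828
z(FA) = z(0.25) = -0.6745
d' = z(H) − z(FA) = 0.5828 − (-0.6745) = 1.2573

d′ = 1.26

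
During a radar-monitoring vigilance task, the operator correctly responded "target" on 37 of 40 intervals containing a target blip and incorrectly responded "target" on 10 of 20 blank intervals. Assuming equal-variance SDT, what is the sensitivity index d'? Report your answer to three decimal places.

d' = 1.440

H = 37/40 = 0.9250
FA = 10/20 = 0.5000
z(H) = 1.4395
z(FA) = 0.0000
d' = z(H) − z(FA) = 1.4395 − 0.0000 = 1.4395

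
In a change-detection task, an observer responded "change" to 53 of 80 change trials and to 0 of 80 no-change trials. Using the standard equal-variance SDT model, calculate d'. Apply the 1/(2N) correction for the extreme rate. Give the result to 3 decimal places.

d' = 2.917

The false-alarm rate is 0/80 = 0, so apply the 1/(2N) correction: FA → 1/(2·80) = 0.00625.
z(H) = z(0.66250) = 0.4193
z(FA) = z(0.00625) = -2.4977
d' = 0.4193 − (-2.4977) = 2.9170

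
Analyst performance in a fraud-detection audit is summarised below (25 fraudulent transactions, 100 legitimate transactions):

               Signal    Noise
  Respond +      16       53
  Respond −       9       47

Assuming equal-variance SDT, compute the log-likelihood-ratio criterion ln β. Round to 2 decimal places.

ln β = -0.06

H = 16/25 = 0.6400
FA = 53/100 = 0.5300
z(H) = 0.358
z(FA) = 0.075
ln β = −½·[z(H)² − z(FA)²] = −0.5 × (0.128 − 0.006) = -0.061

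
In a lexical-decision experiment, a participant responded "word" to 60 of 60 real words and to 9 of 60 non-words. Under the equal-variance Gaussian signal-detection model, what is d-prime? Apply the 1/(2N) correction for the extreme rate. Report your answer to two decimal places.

The hit rate is 60/60 = 1, so apply the 1/(2N) correction: H → 1 − 1/(2·60) = 0.99167.
z(H) = z(0.99167) = 2.394
z(FA) = z(0.15000) = -1.036
d' = 2.394 − (-1.036) = 3.430

d-prime = 3.43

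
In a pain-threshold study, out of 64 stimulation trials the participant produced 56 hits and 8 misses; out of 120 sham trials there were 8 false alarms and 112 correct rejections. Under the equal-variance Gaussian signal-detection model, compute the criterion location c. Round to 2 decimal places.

c = 0.18

H = 56/64 = 0.8750
FA = 8/120 = 0.0667
z(0.8750) = 1.150, z(0.0667) = -1.501
c = −½·[z(H) + z(FA)] = −0.5 × (1.150 + (-1.501)) = 0.1755
c > 0: the participant has a conservative response bias.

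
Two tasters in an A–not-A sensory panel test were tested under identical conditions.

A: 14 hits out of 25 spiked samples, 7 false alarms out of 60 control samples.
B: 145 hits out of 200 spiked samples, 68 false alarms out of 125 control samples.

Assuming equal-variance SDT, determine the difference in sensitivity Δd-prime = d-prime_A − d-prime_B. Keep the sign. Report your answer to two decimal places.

Δd-prime = 0.86

A: z(0.5600) = 0.151, z(0.1167) = -1.192, d' = 1.343
B: z(0.7250) = 0.598, z(0.5440) = 0.111, d' = 0.487
Δd' = d'_A − d'_B = 1.343 − 0.487 = 0.856
A has the higher sensitivity.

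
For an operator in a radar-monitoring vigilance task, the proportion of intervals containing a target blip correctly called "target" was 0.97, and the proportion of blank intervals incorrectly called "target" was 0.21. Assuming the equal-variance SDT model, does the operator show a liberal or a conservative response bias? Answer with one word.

z(H) = 1.881, z(FA) = -0.806
c = −½·(z(H) + z(FA)) = -0.5375
c < 0 → liberal criterion (biased toward responding “yes”).

liberal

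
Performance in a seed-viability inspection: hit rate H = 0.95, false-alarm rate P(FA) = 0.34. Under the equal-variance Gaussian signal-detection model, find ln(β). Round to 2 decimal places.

ln β = -1.27

z(0.95) = 1.645, z(0.34) = -0.412
ln β = −½·[z(H)² − z(FA)²] = −0.5 × (2.706 − 0.170) = -1.268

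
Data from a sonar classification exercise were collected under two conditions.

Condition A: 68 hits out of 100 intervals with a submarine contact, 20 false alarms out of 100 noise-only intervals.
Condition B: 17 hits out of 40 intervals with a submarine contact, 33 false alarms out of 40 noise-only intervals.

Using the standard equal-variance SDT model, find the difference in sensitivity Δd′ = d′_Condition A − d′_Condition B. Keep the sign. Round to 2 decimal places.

Δd′ = 2.43

Condition A: z(0.6800) = 0.468, z(0.2000) = -0.842, d' = 1.310
Condition B: z(0.4250) = -0.189, z(0.8250) = 0.935, d' = -1.124
Δd' = d'_Condition A − d'_Condition B = 1.310 − (-1.124) = 2.434
Condition A has the higher sensitivity.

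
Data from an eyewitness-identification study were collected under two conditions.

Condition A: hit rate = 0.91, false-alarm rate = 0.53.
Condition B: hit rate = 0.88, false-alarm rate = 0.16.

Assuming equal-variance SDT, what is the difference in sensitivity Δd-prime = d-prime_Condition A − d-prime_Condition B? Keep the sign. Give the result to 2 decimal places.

Δd-prime = -0.90

Condition A: z(0.91) = 1.341, z(0.53) = 0.075, d' = 1.266
Condition B: z(0.88) = 1.175, z(0.16) = -0.994, d' = 2.169
Δd' = d'_Condition A − d'_Condition B = 1.266 − 2.169 = -0.903
Condition B has the higher sensitivity.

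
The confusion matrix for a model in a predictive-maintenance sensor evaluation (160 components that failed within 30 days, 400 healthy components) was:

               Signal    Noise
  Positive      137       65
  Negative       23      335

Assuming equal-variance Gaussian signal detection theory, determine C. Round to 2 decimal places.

H = 137/160 = 0.8562
FA = 65/400 = 0.1625
z(H) = z(0.8562) = 1.063
z(FA) = z(0.1625) = -0.984
c = −½·[z(H) + z(FA)] = −0.5 × (1.063 + (-0.984)) = -0.0395

C = -0.04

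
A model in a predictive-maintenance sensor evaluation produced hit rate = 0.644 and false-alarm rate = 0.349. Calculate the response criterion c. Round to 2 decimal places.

c = 0.01

Φ⁻¹(H) = 0.369
Φ⁻¹(FA) = -0.388
c = −½·[z(H) + z(FA)] = −0.5 × (0.369 + (-0.388)) = 0.0095
c > 0: the model has a conservative response bias.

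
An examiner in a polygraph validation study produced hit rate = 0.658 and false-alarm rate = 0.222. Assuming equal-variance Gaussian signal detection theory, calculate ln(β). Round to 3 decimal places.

ln β = 0.210

z(H) = z(0.658) = 0.4070
z(FA) = z(0.222) = -0.7655
ln β = −½·[z(H)² − z(FA)²] = −0.5 × (0.1656 − 0.5860) = 0.2102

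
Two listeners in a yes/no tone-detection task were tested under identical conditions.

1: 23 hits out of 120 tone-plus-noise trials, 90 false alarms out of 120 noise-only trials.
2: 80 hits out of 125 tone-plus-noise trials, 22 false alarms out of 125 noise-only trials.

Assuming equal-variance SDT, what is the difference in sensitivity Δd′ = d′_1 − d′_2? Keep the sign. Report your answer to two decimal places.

1: z(0.1917) = -0.872, z(0.7500) = 0.674, d' = -1.546
2: z(0.6400) = 0.358, z(0.1760) = -0.931, d' = 1.289
Δd' = d'_1 − d'_2 = -1.546 − 1.289 = -2.835
2 has the higher sensitivity.

Δd′ = -2.84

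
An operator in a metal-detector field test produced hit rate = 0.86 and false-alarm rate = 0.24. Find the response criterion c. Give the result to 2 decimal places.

c = -0.19

z(H) = z(0.86) = 1.0803
z(FA) = z(0.24) = -0.7063
c = −½·[z(H) + z(FA)] = −0.5 × (1.0803 + (-0.7063)) = -0.1870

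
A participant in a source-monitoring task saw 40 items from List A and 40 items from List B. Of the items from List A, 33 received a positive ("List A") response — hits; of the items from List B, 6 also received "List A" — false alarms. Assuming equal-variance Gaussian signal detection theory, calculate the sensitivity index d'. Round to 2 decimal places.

d' = 1.97

H = 33/40 = 0.8250
FA = 6/40 = 0.1500
z(H) = z(0.8250) = 0.935
z(FA) = z(0.1500) = -1.036
d' = z(H) − z(FA) = 0.935 − (-1.036) = 1.971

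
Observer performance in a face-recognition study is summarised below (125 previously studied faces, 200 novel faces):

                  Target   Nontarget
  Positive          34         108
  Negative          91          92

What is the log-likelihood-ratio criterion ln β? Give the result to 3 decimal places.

ln β = -0.179

H = 34/125 = 0.2720
FA = 108/200 = 0.5400
z(H) = z(0.2720) = -0.6068
z(FA) = z(0.5400) = 0.1004
ln β = −½·[z(H)² − z(FA)²] = −0.5 × (0.3682 − 0.0101) = -0.17905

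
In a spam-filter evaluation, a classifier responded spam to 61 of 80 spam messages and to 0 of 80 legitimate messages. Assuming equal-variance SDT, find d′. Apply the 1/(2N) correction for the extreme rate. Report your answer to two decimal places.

The false-alarm rate is 0/80 = 0, so apply the 1/(2N) correction: FA → 1/(2·80) = 0.00625.
z(H) = z(0.76250) = 0.714
z(FA) = z(0.00625) = -2.498
d' = 0.714 − (-2.498) = 3.212

d′ = 3.21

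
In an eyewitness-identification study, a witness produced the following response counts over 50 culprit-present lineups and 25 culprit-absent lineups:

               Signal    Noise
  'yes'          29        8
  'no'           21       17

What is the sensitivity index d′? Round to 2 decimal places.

H = 29/50 = 0.5800
FA = 8/25 = 0.3200
z(H) = 0.202
z(FA) = -0.468
d' = z(H) − z(FA) = 0.202 − (-0.468) = 0.670

d′ = 0.67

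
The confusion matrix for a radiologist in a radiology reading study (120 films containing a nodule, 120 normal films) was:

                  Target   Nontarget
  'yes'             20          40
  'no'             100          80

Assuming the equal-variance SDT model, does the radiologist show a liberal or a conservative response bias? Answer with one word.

z(H) = -0.967, z(FA) = -0.431
c = −½·(z(H) + z(FA)) = 0.699
c > 0 → conservative criterion (biased toward responding “no”).

conservative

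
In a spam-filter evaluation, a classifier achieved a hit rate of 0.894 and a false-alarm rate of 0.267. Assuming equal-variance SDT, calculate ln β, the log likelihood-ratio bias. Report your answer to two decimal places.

z(0.894) = 1.248, z(0.267) = -0.622
ln β = −½·[z(H)² − z(FA)²] = −0.5 × (1.558 − 0.387) = -0.5855

ln β = -0.59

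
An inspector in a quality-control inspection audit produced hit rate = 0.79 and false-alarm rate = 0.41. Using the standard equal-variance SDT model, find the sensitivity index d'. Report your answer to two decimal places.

z(H) = 0.8064
z(FA) = -0.2275
d' = z(H) − z(FA) = 0.8064 − (-0.2275) = 1.0339

d' = 1.03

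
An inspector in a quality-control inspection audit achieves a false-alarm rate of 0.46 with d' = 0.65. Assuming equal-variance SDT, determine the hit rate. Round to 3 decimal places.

z(false-alarm rate) = z(0.46) = -0.1004
z(H) = z(FA) + d' = -0.1004 + 0.65 = 0.5496
hit rate = Φ(0.5496) = 0.7087

hit rate = 0.709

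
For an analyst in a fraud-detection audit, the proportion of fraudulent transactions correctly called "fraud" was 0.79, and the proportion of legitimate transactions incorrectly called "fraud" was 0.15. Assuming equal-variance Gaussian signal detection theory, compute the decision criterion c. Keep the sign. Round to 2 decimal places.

c = 0.12

Φ⁻¹(H) = 0.8064
Φ⁻¹(FA) = -1.0364
c = −½·[z(H) + z(FA)] = −0.5 × (0.8064 + (-1.0364)) = 0.1150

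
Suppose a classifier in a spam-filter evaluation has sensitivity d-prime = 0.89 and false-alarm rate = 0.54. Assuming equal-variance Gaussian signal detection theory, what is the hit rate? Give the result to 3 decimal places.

hit rate = 0.839

z(false-alarm rate) = z(0.54) = 0.1004
z(H) = z(FA) + d' = 0.1004 + 0.89 = 0.9904
hit rate = Φ(0.9904) = 0.8390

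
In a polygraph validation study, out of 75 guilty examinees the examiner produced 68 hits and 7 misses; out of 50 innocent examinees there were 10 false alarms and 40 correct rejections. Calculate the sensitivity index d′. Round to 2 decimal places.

d′ = 2.16

H = 68/75 = 0.9067
FA = 10/50 = 0.2000
Φ⁻¹(H) = Φ⁻¹(0.9067) = 1.321
Φ⁻¹(FA) = Φ⁻¹(0.2000) = -0.842
d' = z(H) − z(FA) = 1.321 − (-0.842) = 2.163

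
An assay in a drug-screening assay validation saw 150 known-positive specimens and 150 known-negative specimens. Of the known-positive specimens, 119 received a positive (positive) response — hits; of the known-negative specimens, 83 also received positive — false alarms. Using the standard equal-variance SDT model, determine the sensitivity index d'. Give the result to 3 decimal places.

H = 119/150 = 0.7933
FA = 83/150 = 0.5533
z(H) = z(0.7933) = 0.8179
z(FA) = z(0.5533) = 0.1340
d' = z(H) − z(FA) = 0.8179 − 0.1340 = 0.6839

d' = 0.684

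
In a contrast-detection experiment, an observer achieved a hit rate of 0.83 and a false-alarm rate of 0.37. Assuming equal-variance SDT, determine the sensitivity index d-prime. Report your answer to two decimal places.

d-prime = 1.29

z(H) = z(0.83) = 0.954
z(FA) = z(0.37) = -0.332
d' = z(H) − z(FA) = 0.954 − (-0.332) = 1.286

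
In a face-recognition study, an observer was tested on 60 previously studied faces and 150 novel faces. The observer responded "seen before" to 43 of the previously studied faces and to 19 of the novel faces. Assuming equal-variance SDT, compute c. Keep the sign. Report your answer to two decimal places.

H = 43/60 = 0.7167
FA = 19/150 = 0.1267
z(0.7167) = 0.5731, z(0.1267) = -1.1421
c = −½·[z(H) + z(FA)] = −0.5 × (0.5731 + (-1.1421)) = 0.2845
c > 0: the observer has a conservative response bias.

c = 0.28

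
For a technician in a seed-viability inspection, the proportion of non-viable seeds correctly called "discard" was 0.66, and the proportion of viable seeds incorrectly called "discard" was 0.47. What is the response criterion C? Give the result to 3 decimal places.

C = -0.169

Φ⁻¹(H) = Φ⁻¹(0.66) = 0.4125
Φ⁻¹(FA) = Φ⁻¹(0.47) = -0.0753
c = −½·[z(H) + z(FA)] = −0.5 × (0.4125 + (-0.0753)) = -0.1686
c < 0: the technician has a liberal response bias.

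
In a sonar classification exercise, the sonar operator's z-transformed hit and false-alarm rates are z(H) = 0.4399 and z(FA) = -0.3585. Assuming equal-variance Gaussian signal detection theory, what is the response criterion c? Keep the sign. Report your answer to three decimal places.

c = -0.041

c = −½·[z(H) + z(FA)] = −½·(0.4399 + (-0.3585)) = -0.0407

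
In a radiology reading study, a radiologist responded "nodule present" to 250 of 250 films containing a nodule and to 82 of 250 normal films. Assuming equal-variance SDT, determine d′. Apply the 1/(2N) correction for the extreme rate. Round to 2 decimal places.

d′ = 3.32

The hit rate is 250/250 = 1, so apply the 1/(2N) correction: H → 1 − 1/(2·250) = 0.99800.
z(H) = z(0.99800) = 2.878
z(FA) = z(0.32800) = -0.445
d' = 2.878 − (-0.445) = 3.323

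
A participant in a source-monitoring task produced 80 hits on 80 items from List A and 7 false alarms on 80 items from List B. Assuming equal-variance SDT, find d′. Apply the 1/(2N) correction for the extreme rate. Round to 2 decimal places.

d′ = 3.85

The hit rate is 80/80 = 1, so apply the 1/(2N) correction: H → 1 − 1/(2·80) = 0.99375.
z(H) = z(0.99375) = 2.498
z(FA) = z(0.08750) = -1.356
d' = 2.498 − (-1.356) = 3.854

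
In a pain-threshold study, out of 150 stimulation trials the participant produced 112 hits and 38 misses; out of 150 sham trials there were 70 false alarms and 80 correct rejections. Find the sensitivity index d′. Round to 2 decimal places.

d′ = 0.75

H = 112/150 = 0.7467
FA = 70/150 = 0.4667
Φ⁻¹(H) = 0.6641
Φ⁻¹(FA) = -0.0836
d' = z(H) − z(FA) = 0.6641 − (-0.0836) = 0.7477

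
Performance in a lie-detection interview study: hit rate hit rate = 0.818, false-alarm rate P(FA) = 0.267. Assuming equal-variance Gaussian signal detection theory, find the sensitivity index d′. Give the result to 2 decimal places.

d′ = 1.53

Φ⁻¹(H) = Φ⁻¹(0.818) = 0.9078
Φ⁻¹(FA) = Φ⁻¹(0.267) = -0.6219
d' = z(H) − z(FA) = 0.9078 − (-0.6219) = 1.5297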